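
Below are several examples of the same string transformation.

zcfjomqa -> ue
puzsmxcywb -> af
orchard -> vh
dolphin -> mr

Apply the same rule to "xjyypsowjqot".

The transformation: shift every letter 4 places forward in the alphabet (wrapping around), then keep only the last 2 characters.
Starting from "xjyypsowjqot": after the first operation, "bncctwsanusx"; after the second, "sx".

sx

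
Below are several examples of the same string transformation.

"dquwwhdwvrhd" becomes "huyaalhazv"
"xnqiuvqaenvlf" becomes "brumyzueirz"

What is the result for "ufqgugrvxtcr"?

yjukykvzbx

Looking at the pairs, the operation is to shift every letter 4 places forward in the alphabet (wrapping around), then delete the last 2 characters.
For "ufqgugrvxtcr", step one produces "yjukykvzbxgv"; step two turns that into "yjukykvzbx".
(Check on "xnqiuvqaenvlf": → "brumyzueirzpj" → "brumyzueirz" ✓)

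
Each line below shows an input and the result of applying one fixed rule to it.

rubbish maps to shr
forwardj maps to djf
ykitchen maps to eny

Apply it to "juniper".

erj

Each output is the input with this applied: move the last 2 characters to the front (rotate right by 2), then keep only the first 3 characters.
Applying both steps to "juniper": "erjunip", then "erj".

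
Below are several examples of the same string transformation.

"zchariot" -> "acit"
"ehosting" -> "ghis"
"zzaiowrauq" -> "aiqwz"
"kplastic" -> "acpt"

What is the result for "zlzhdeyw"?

ehlw

In each case the input is transformed by: keep every other character starting from the second (positions 2nd, 4th, 6th, ...), then sort the characters into alphabetical order.
"zlzhdeyw" → "ehlw".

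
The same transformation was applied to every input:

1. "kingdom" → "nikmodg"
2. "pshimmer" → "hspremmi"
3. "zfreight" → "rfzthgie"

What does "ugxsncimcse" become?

xguescmicns

What's happening: reverse the string, then move the last 3 characters to the front (rotate right by 3).
Working it through for "ugxsncimcse": intermediate "escmicnsxgu", final "xguescmicns".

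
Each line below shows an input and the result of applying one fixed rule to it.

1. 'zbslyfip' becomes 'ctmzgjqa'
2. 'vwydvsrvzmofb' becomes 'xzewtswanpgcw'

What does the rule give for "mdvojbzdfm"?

ewpkcaegnn

The rule is to move the first character to the end, then shift every letter 1 place forward in the alphabet (wrapping around).
Starting from "mdvojbzdfm": after the first operation, "dvojbzdfmm"; after the second, "ewpkcaegnn".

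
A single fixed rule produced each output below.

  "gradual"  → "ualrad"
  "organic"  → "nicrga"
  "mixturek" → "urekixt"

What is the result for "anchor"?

The rule is to delete the first character, then move the first 3 characters to the end (rotate left by 3).
Doing the same to "anchor": "ornch".

ornch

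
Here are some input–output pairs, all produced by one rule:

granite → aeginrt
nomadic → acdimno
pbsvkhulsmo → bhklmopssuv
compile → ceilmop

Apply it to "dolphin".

In each case the input is transformed by: sort the characters into alphabetical order.
So "dolphin" becomes "dhilnop".

dhilnop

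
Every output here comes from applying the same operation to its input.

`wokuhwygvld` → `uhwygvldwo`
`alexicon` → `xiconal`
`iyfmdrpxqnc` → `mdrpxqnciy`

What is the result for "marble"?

blema

Rule — move the first 3 characters to the end (rotate left by 3), then delete the last character.
On "marble" that produces "blema".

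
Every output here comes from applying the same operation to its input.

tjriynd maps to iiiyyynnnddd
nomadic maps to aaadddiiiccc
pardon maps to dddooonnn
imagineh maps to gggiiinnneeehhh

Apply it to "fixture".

Each output is the input with this applied: delete the first 3 characters, then repeat every character 3 times.
For "fixture" the result is "tttuuurrreee".

tttuuurrreee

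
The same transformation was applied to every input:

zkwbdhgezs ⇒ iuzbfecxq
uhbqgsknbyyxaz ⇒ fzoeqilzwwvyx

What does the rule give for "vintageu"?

glryecs

Rule — shift every letter 2 places backward in the alphabet (wrapping around), then delete the first character.
"vintageu" → "tglryecs" → "glryecs".
(Check on "uhbqgsknbyyxaz": → "sfzoeqilzwwvyx" → "fzoeqilzwwvyx" ✓)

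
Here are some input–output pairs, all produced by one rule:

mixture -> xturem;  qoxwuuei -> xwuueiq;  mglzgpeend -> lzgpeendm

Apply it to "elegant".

egante

The rule is to move the first 2 characters to the end (rotate left by 2), then delete the last character.
Applying both steps to "elegant": "egantel", then "egante".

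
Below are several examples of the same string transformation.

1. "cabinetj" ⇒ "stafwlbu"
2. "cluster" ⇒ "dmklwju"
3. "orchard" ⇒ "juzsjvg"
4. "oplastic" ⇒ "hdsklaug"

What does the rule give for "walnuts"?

The rule is to move the first character to the end, then shift every letter 8 places backward in the alphabet (wrapping around).
Working it through for "walnuts": intermediate "alnutsw", final "sdfmlko".
(Check on "orchard": → "rchardo" → "juzsjvg" ✓)

sdfmlko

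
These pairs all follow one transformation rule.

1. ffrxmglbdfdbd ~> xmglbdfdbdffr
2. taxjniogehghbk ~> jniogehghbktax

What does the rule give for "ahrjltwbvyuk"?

jltwbvyukahr

Each output is the input with this applied: move the first 3 characters to the end (rotate left by 3).
So "ahrjltwbvyuk" becomes "jltwbvyukahr".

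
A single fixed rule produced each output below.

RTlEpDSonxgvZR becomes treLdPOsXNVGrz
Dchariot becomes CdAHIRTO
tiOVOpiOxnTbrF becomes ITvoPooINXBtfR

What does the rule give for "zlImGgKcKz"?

LZMiGgCkZk

The rule is to swap each adjacent pair of characters (1↔2, 3↔4, ...), then flip the case of every letter.
On "zlImGgKcKz": the first step gives "lzmIgGcKzK", and the second then gives "LZMiGgCkZk".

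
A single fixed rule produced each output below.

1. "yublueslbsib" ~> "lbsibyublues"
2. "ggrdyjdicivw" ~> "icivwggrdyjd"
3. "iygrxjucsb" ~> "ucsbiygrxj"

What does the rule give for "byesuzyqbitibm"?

The pattern: swap the front and back halves of the string, then move the first character to the end.
Starting from "byesuzyqbitibm": after the first operation, "qbitibmbyesuzy"; after the second, "bitibmbyesuzyq".

bitibmbyesuzyq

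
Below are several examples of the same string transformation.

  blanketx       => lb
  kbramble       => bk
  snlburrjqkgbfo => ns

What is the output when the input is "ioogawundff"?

What's happening: swap each adjacent pair of characters (1↔2, 3↔4, ...), then keep only the first 2 characters.
"ioogawundff" → "oigowanufdf" → "oi".

oi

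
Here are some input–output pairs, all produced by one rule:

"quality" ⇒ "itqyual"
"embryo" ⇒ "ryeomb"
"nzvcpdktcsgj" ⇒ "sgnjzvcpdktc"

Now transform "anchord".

oradnch

The pattern: swap the first and last characters, then move the last 3 characters to the front (rotate right by 3).
Applying both steps to "anchord": "dnchora", then "oradnch".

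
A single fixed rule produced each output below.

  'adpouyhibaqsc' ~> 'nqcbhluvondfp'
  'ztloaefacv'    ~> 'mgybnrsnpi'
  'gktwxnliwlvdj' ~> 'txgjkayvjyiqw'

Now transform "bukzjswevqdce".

Looking at the pairs, the operation is to shift every letter 13 places forward in the alphabet (wrapping around) — i.e. ROT13.
For "bukzjswevqdce" the result is "ohxmwfjridqpr".

ohxmwfjridqpr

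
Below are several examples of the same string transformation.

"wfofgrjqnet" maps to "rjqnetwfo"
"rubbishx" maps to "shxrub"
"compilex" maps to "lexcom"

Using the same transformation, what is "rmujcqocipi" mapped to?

qocipirmu

The rule is to move the first 3 characters to the end (rotate left by 3), then delete the first 2 characters.
"rmujcqocipi" → "jcqocipirmu" → "qocipirmu".
(Check on "wfofgrjqnet": → "fgrjqnetwfo" → "rjqnetwfo" ✓)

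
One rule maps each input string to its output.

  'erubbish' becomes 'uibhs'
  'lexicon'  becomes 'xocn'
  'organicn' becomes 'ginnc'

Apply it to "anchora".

croa

The transformation: swap each adjacent pair of characters (1↔2, 3↔4, ...), then delete the first 3 characters.
Applying that to "anchora" gives "croa".
(Check on "organicn": → "roaginnc" → "ginnc" ✓)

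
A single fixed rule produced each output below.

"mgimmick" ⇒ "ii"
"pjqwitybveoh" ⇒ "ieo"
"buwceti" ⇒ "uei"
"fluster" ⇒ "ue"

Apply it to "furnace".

The pattern: keep only the vowels.
"furnace" → "uae".

uae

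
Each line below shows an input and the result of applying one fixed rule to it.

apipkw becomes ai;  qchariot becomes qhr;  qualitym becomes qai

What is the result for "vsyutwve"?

The pattern: keep every other character starting from the first (positions 1st, 3rd, 5th, ...), then delete the last character.
Working it through for "vsyutwve": intermediate "vytv", final "vyt".

vyt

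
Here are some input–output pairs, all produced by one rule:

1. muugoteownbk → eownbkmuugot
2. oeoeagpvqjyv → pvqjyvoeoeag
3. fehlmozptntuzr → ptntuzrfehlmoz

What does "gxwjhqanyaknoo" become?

The pattern: swap the front and back halves of the string.
On "gxwjhqanyaknoo" that produces "nyaknoogxwjhqa".

nyaknoogxwjhqa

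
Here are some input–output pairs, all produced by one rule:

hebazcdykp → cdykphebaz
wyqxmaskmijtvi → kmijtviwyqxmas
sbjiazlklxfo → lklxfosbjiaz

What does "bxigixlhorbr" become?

Each output is the input with this applied: swap the front and back halves of the string.
Applying that to "bxigixlhorbr" gives "lhorbrbxigix".

lhorbrbxigix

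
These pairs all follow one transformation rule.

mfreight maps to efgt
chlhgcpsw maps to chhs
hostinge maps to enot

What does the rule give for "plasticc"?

Looking at the pairs, the operation is to keep every other character starting from the second (positions 2nd, 4th, 6th, ...), then sort the characters into alphabetical order.
"plasticc" → "lsic" → "cils".

cils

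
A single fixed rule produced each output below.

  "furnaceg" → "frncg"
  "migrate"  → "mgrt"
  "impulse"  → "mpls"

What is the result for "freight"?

Each output is the input with this applied: remove every vowel.
Doing the same to "freight": "frght".

frght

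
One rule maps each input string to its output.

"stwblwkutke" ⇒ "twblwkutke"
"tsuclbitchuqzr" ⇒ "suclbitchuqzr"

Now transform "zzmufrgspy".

zmufrgspy

Rule — delete the first character.
Doing the same to "zzmufrgspy": "zmufrgspy".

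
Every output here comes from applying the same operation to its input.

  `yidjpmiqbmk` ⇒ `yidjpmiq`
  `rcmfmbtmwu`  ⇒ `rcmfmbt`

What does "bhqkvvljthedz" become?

bhqkvvljth

The pattern: delete the last 3 characters.
Doing the same to "bhqkvvljthedz": "bhqkvvljth".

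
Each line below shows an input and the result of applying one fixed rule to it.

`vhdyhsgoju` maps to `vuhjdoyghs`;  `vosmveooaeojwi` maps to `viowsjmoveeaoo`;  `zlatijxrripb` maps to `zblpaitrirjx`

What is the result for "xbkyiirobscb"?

The transformation: take characters alternately from the front and the back (1st, last, 2nd, 2nd-last, ...).
"xbkyiirobscb" → "xbbcksybioir".

xbbcksybioir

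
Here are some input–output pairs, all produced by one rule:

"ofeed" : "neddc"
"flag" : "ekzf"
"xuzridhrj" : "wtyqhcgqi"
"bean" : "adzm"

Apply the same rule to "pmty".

The rule is to shift every letter 1 place backward in the alphabet (wrapping around).
On "pmty" that produces "olsx".

olsx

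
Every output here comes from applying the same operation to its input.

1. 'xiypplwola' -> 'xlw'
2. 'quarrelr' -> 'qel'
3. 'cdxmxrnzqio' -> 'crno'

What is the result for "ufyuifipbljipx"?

The transformation: swap each adjacent pair of characters (1↔2, 3↔4, ...), then keep one character in every 3, starting at position 2 (positions 2nd, 5th, 8th, ...).
For "ufyuifipbljipx", step one produces "fuuyfipilbijxp"; step two turns that into "ufiip".

ufiip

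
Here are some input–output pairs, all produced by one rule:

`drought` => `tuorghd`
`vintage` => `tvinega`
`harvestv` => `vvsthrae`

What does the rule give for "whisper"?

swprhie

Each output is the input with this applied: sort the characters into reverse alphabetical order, then swap each adjacent pair of characters (1↔2, 3↔4, ...).
Starting from "whisper": after the first operation, "wsrpihe"; after the second, "swprhie".
(Check on "harvestv": → "vvtsrhea" → "vvsthrae" ✓)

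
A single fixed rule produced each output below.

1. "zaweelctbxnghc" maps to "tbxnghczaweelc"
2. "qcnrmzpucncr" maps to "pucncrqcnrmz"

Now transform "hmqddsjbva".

What's happening: swap the front and back halves of the string.
For "hmqddsjbva" the result is "sjbvahmqdd".

sjbvahmqdd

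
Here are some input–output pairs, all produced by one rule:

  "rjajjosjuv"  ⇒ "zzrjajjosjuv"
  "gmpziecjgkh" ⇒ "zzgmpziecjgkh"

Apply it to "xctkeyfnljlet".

The pattern: prepend "zz".
For "xctkeyfnljlet" the result is "zzxctkeyfnljlet".

zzxctkeyfnljlet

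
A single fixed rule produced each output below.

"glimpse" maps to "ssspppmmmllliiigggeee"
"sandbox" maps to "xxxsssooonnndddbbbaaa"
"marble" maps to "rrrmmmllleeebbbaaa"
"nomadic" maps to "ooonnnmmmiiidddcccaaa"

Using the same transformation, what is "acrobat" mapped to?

tttrrrooocccbbbaaaaaa

In each case the input is transformed by: repeat every character 3 times, then sort the characters into reverse alphabetical order.
Working it through for "acrobat": intermediate "aaacccrrrooobbbaaattt", final "tttrrrooocccbbbaaaaaa".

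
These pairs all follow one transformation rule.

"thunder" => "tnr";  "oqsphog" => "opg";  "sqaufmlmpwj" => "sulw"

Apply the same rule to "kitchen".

Each output is the input with this applied: keep one character in every 3, starting at position 1 (positions 1st, 4th, 7th, ...).
"kitchen" → "kcn".

kcn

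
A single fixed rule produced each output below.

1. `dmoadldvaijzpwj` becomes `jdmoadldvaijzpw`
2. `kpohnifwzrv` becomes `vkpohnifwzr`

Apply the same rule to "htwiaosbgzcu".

What's happening: move the last character to the front.
"htwiaosbgzcu" → "uhtwiaosbgzc".

uhtwiaosbgzc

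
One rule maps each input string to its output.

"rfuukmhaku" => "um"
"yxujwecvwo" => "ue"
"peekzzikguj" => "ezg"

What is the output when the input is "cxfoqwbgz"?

fw

Rule — delete the last 2 characters, then keep one character in every 3, starting at position 3 (positions 3rd, 6th, 9th, ...).
Starting from "cxfoqwbgz": after the first operation, "cxfoqwb"; after the second, "fw".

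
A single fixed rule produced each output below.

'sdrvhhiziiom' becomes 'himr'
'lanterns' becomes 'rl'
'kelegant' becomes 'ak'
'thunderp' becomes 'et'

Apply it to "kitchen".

ei

Rule — move the first 3 characters to the end (rotate left by 3), then keep one character in every 3, starting at position 3 (positions 3rd, 6th, 9th, ...).
Starting from "kitchen": after the first operation, "chenkit"; after the second, "ei".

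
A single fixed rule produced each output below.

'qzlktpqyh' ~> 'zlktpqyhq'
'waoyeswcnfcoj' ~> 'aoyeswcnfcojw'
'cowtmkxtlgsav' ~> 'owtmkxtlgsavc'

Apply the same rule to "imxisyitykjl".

The rule is to move the first character to the end.
Applying that to "imxisyitykjl" gives "mxisyitykjli".

mxisyitykjli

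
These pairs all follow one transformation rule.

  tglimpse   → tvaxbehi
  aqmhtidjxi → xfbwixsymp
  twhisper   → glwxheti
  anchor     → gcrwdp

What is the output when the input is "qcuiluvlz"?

orjxajkaf

Looking at the pairs, the operation is to swap the first and last characters, then shift every letter 11 places backward in the alphabet (wrapping around).
"qcuiluvlz" → "zcuiluvlq" → "orjxajkaf".
(Check on "aqmhtidjxi": → "iqmhtidjxa" → "xfbwixsymp" ✓)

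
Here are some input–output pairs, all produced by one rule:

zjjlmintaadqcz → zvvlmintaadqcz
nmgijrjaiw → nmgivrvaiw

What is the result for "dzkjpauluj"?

Rule — replace every "j" with "v".
Doing the same to "dzkjpauluj": "dzkvpauluv".

dzkvpauluv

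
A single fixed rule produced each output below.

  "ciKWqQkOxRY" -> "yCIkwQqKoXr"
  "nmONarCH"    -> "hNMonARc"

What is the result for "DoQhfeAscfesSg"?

GdOqHFEaSCFESs

Each output is the input with this applied: flip the case of every letter, then move the last character to the front.
Applying both steps to "DoQhfeAscfesSg": "dOqHFEaSCFESsG", then "GdOqHFEaSCFESs".
(Check on "ciKWqQkOxRY": → "CIkwQqKoXry" → "yCIkwQqKoXr" ✓)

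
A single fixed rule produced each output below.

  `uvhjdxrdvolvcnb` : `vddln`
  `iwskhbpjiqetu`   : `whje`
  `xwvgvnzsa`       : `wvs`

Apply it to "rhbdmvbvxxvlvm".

In each case the input is transformed by: keep one character in every 3, starting at position 2 (positions 2nd, 5th, 8th, ...).
"rhbdmvbvxxvlvm" → "hmvvm".

hmvvm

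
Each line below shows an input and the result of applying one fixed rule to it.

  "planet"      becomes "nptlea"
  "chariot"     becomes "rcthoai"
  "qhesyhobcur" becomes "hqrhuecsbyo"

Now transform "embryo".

reomyb

In each case the input is transformed by: take characters alternately from the front and the back (1st, last, 2nd, 2nd-last, ...), then move the last character to the front.
On "embryo": the first step gives "eomybr", and the second then gives "reomyb".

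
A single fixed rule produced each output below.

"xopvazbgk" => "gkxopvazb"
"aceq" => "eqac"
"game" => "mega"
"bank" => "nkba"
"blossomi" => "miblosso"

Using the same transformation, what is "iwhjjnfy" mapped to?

What's happening: move the last 2 characters to the front (rotate right by 2).
So "iwhjjnfy" becomes "fyiwhjjn".

fyiwhjjn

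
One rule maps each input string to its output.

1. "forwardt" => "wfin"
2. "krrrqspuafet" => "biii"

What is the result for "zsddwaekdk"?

qjuu

Each output is the input with this applied: shift every letter 9 places backward in the alphabet (wrapping around), then keep only the first 4 characters.
Applying both steps to "zsddwaekdk": "qjuunrvbub", then "qjuu".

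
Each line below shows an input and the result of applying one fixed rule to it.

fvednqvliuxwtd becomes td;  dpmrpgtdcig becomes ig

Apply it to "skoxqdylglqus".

us

The rule is to keep only the last 2 characters.
"skoxqdylglqus" → "us".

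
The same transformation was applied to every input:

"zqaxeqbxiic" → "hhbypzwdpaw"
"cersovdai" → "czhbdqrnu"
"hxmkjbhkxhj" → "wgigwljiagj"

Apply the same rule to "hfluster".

sdqgektr

The rule is to shift every letter 1 place backward in the alphabet (wrapping around), then move the last 3 characters to the front (rotate right by 3).
On "hfluster": the first step gives "gektrsdq", and the second then gives "sdqgektr".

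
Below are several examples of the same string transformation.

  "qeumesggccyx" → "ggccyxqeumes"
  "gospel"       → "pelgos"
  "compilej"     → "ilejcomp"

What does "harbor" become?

Each output is the input with this applied: swap the front and back halves of the string.
Applying that to "harbor" gives "borhar".

borhar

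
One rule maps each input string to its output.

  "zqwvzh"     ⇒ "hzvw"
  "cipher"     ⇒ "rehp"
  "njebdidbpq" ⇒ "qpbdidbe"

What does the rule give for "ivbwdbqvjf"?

fjvqbdwb

The rule is to reverse the string, then delete the last 2 characters.
Starting from "ivbwdbqvjf": after the first operation, "fjvqbdwbvi"; after the second, "fjvqbdwb".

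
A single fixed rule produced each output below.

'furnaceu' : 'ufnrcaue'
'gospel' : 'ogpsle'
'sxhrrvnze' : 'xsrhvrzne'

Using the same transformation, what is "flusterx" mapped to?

The transformation: swap each adjacent pair of characters (1↔2, 3↔4, ...).
Doing the same to "flusterx": "lfsuetxr".

lfsuetxr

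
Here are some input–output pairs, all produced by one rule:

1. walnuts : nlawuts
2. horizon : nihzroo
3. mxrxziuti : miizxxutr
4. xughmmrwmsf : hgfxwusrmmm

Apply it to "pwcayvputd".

In each case the input is transformed by: sort the characters into reverse alphabetical order, then move the last 3 characters to the front (rotate right by 3).
On "pwcayvputd": the first step gives "ywvutppdca", and the second then gives "dcaywvutpp".

dcaywvutpp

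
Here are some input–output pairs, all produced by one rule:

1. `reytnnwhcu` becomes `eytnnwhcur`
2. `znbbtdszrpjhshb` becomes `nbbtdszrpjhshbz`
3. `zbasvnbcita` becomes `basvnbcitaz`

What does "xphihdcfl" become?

phihdcflx

Each output is the input with this applied: move the first character to the end.
On "xphihdcfl" that produces "phihdcflx".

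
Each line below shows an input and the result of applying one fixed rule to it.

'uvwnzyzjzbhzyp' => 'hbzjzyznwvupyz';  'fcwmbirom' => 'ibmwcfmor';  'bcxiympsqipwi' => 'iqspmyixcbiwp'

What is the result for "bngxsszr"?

The rule is to move the last 3 characters to the front (rotate right by 3), then reverse the string.
On "bngxsszr": the first step gives "szrbngxs", and the second then gives "sxgnbrzs".
(Check on "uvwnzyzjzbhzyp": → "zypuvwnzyzjzbh" → "hbzjzyznwvupyz" ✓)

sxgnbrzs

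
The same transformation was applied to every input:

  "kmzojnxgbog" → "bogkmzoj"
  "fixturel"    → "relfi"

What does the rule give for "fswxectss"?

The pattern: move the last 3 characters to the front (rotate right by 3), then delete the last 3 characters.
"fswxectss" → "tssfsw".
(Check on "fixturel": → "relfixtu" → "relfi" ✓)

tssfsw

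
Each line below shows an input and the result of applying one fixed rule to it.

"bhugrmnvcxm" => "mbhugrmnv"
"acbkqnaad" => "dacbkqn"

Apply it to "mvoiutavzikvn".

The rule is to move the last 3 characters to the front (rotate right by 3), then delete the first 2 characters.
Applying both steps to "mvoiutavzikvn": "kvnmvoiutavzi", then "nmvoiutavzi".

nmvoiutavzi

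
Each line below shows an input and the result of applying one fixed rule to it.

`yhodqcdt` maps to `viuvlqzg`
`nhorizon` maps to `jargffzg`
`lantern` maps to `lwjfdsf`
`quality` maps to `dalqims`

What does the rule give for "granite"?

falwyjs

In each case the input is transformed by: move the first 3 characters to the end (rotate left by 3), then shift every letter 8 places backward in the alphabet (wrapping around).
For "granite", step one produces "nitegra"; step two turns that into "falwyjs".
(Check on "quality": → "lityqua" → "dalqims" ✓)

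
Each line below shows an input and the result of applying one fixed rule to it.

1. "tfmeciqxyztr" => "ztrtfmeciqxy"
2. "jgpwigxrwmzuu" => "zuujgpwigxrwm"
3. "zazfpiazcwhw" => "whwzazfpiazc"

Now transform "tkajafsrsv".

Looking at the pairs, the operation is to move the last 3 characters to the front (rotate right by 3).
For "tkajafsrsv" the result is "rsvtkajafs".

rsvtkajafs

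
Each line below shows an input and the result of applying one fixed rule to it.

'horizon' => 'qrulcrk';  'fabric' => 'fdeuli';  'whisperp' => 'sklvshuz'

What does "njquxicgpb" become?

The transformation: shift every letter 3 places forward in the alphabet (wrapping around), then swap the first and last characters.
So "njquxicgpb" becomes "emtxalfjsq".

emtxalfjsq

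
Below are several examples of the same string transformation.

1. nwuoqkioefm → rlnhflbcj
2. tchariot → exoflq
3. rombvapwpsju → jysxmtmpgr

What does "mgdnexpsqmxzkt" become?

akbumpnjuwhq

The transformation: delete the first 2 characters, then shift every letter 3 places backward in the alphabet (wrapping around).
Applying both steps to "mgdnexpsqmxzkt": "dnexpsqmxzkt", then "akbumpnjuwhq".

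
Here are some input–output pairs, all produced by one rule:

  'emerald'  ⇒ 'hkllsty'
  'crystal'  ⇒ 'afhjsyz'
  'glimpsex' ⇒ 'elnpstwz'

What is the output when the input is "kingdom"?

Rule — shift every letter 7 places forward in the alphabet (wrapping around), then sort the characters into alphabetical order.
Applying both steps to "kingdom": "rpunkvt", then "knprtuv".

knprtuv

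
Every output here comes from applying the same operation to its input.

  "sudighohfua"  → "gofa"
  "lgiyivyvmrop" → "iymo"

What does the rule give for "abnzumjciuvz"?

Rule — keep every other character starting from the first (positions 1st, 3rd, 5th, ...), then delete the first 2 characters.
On "abnzumjciuvz" that produces "ujiv".

ujiv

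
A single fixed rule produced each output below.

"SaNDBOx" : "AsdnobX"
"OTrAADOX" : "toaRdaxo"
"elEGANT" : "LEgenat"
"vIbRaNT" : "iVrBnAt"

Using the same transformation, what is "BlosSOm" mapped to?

LbSOosM

The pattern: swap each adjacent pair of characters (1↔2, 3↔4, ...), then flip the case of every letter.
Applying that to "BlosSOm" gives "LbSOosM".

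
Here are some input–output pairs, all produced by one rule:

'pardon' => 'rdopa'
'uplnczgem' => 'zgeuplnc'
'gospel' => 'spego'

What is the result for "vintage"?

tagvin

What's happening: delete the last character, then move the last 3 characters to the front (rotate right by 3).
"vintage" → "tagvin".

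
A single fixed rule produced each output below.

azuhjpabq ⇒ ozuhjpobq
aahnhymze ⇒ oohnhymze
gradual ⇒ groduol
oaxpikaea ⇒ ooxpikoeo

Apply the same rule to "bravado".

The rule is to replace every "a" with "o".
So "bravado" becomes "brovodo".

brovodo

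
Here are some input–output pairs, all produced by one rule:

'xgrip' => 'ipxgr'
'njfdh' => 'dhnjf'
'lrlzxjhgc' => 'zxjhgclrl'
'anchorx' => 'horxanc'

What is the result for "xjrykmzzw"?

What's happening: move the first 3 characters to the end (rotate left by 3).
On "xjrykmzzw" that produces "ykmzzwxjr".

ykmzzwxjr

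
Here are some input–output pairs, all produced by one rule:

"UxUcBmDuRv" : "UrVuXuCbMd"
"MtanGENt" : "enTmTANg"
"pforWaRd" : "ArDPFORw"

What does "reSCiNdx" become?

nDXREscI

Each output is the input with this applied: move the last 3 characters to the front (rotate right by 3), then flip the case of every letter.
Starting from "reSCiNdx": after the first operation, "NdxreSCi"; after the second, "nDXREscI".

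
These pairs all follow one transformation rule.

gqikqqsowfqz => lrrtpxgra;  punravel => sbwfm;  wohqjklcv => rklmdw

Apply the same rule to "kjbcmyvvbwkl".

In each case the input is transformed by: delete the first 3 characters, then shift every letter 1 place forward in the alphabet (wrapping around).
On "kjbcmyvvbwkl": the first step gives "cmyvvbwkl", and the second then gives "dnzwwcxlm".

dnzwwcxlm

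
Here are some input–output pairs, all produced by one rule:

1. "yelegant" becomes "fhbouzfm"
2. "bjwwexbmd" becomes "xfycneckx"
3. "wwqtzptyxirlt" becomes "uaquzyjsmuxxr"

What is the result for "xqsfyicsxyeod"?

gzjdtyzfpeyrt

Looking at the pairs, the operation is to shift every letter 1 place forward in the alphabet (wrapping around), then move the first 3 characters to the end (rotate left by 3).
For "xqsfyicsxyeod", step one produces "yrtgzjdtyzfpe"; step two turns that into "gzjdtyzfpeyrt".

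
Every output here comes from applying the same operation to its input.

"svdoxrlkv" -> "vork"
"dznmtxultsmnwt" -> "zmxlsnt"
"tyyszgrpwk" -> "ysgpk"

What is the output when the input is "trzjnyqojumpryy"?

rjyoupy

The pattern: keep every other character starting from the second (positions 2nd, 4th, 6th, ...).
On "trzjnyqojumpryy" that produces "rjyoupy".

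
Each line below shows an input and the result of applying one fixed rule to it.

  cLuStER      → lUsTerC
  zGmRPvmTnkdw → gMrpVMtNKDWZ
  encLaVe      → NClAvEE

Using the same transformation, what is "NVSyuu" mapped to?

vsYUUn

Each output is the input with this applied: flip the case of every letter, then move the first character to the end.
For "NVSyuu", step one produces "nvsYUU"; step two turns that into "vsYUUn".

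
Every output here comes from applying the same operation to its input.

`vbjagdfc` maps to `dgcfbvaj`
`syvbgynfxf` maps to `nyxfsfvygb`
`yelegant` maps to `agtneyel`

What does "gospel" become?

The rule is to swap the front and back halves of the string, then swap each adjacent pair of characters (1↔2, 3↔4, ...).
On "gospel" that produces "epglso".

epglso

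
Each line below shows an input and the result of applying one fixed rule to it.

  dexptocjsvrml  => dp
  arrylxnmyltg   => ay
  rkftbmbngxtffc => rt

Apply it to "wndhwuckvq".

The rule is to keep one character in every 3, starting at position 1 (positions 1st, 4th, 7th, ...), then keep only the first 2 characters.
For "wndhwuckvq", step one produces "whcq"; step two turns that into "wh".

wh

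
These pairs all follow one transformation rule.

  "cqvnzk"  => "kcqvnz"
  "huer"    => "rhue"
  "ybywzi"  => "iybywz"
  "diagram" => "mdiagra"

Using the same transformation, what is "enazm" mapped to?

menaz

Rule — move the last character to the front.
"enazm" → "menaz".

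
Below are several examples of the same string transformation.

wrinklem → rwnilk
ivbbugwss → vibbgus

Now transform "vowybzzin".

ovywzbi

What's happening: swap each adjacent pair of characters (1↔2, 3↔4, ...), then delete the last 2 characters.
Working it through for "vowybzzin": intermediate "ovywzbizn", final "ovywzbi".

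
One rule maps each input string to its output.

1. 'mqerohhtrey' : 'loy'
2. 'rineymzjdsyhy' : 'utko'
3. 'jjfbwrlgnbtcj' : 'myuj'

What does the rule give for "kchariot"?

op

What's happening: shift every letter 7 places forward in the alphabet (wrapping around), then keep one character in every 3, starting at position 3 (positions 3rd, 6th, 9th, ...).
For "kchariot", step one produces "rjohypva"; step two turns that into "op".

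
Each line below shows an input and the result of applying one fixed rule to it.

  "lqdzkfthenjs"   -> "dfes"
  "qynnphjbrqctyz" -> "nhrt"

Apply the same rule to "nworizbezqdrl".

Each output is the input with this applied: keep one character in every 3, starting at position 3 (positions 3rd, 6th, 9th, ...).
On "nworizbezqdrl" that produces "ozzr".

ozzr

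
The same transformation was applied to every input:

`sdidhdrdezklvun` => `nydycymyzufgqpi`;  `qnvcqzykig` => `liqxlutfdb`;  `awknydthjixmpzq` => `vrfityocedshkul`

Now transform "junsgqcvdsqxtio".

What's happening: shift every letter 5 places backward in the alphabet (wrapping around).
"junsgqcvdsqxtio" → "epinblxqynlsodj".

epinblxqynlsodj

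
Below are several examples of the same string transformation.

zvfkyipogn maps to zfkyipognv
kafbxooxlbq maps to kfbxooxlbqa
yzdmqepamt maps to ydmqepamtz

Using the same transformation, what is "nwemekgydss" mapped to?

nemekgydssw

Rule — move the first character to the end, then swap the first and last characters.
For "nwemekgydss", step one produces "wemekgydssn"; step two turns that into "nemekgydssw".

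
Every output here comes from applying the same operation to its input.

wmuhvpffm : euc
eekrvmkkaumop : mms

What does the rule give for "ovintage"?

wdq

In each case the input is transformed by: shift every letter 8 places forward in the alphabet (wrapping around), then keep only the first 3 characters.
Starting from "ovintage": after the first operation, "wdqvbiom"; after the second, "wdq".
(Check on "wmuhvpffm": → "eucpdxnnu" → "euc" ✓)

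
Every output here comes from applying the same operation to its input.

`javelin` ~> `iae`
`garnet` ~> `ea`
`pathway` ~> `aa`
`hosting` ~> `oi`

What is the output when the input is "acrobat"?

The transformation: move the last 2 characters to the front (rotate right by 2), then keep only the vowels.
Applying that to "acrobat" gives "aao".

aao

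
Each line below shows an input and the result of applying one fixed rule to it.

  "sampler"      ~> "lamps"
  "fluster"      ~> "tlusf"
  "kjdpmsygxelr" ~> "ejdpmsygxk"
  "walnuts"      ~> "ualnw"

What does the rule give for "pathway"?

The rule is to delete the last 2 characters, then swap the first and last characters.
"pathway" → "pathw" → "wathp".

wathp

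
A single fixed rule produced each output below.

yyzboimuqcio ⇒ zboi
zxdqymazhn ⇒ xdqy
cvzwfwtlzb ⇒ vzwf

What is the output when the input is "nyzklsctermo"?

What's happening: swap the front and back halves of the string, then keep only the last 4 characters.
Starting from "nyzklsctermo": after the first operation, "ctermonyzkls"; after the second, "zkls".

zkls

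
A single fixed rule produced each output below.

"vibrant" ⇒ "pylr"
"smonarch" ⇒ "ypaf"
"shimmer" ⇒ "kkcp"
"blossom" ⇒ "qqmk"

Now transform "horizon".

Looking at the pairs, the operation is to shift every letter 2 places backward in the alphabet (wrapping around), then keep only the last 4 characters.
Doing the same to "horizon": "gxml".

gxml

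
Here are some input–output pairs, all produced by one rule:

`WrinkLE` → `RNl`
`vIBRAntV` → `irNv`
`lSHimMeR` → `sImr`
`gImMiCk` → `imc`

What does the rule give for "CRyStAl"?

What's happening: flip the case of every letter, then keep every other character starting from the second (positions 2nd, 4th, 6th, ...).
Applying both steps to "CRyStAl": "crYsTaL", then "rsa".

rsa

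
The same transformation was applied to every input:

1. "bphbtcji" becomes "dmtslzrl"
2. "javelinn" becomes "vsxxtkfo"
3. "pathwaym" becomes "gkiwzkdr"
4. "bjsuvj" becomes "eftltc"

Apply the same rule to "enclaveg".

kfoqoxmv

Each output is the input with this applied: swap the front and back halves of the string, then shift every letter 10 places forward in the alphabet (wrapping around).
Starting from "enclaveg": after the first operation, "avegencl"; after the second, "kfoqoxmv".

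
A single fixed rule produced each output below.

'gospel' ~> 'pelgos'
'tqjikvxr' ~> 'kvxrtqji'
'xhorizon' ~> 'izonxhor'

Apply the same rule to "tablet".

The rule is to swap the front and back halves of the string.
Doing the same to "tablet": "lettab".

lettab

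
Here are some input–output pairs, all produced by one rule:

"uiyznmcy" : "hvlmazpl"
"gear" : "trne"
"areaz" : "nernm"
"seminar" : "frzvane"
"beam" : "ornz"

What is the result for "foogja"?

sbbtwn

What's happening: shift every letter 13 places forward in the alphabet (wrapping around) — i.e. ROT13.
For "foogja" the result is "sbbtwn".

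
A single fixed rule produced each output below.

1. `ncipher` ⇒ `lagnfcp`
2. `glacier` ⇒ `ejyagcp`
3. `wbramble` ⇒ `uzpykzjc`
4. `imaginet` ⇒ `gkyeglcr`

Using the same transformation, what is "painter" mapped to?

The pattern: shift every letter 2 places backward in the alphabet (wrapping around).
On "painter" that produces "nyglrcp".

nyglrcp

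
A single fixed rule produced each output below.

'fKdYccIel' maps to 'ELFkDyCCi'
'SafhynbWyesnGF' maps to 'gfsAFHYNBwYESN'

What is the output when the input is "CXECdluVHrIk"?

The pattern: flip the case of every letter, then move the last 2 characters to the front (rotate right by 2).
For "CXECdluVHrIk", step one produces "cxecDLUvhRiK"; step two turns that into "iKcxecDLUvhR".

iKcxecDLUvhR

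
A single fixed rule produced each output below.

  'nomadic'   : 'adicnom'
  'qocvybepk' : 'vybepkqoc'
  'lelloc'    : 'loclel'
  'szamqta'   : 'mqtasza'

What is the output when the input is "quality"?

Looking at the pairs, the operation is to move the first 3 characters to the end (rotate left by 3).
Applying that to "quality" gives "lityqua".

lityqua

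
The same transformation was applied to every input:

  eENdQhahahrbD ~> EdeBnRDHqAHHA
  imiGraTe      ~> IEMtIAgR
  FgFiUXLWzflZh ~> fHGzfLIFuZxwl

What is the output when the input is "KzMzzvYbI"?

What's happening: flip the case of every letter, then take characters alternately from the front and the back (1st, last, 2nd, 2nd-last, ...).
Starting from "KzMzzvYbI": after the first operation, "kZmZZVyBi"; after the second, "kiZBmyZVZ".
(Check on "imiGraTe": → "IMIgRAtE" → "IEMtIAgR" ✓)

kiZBmyZVZ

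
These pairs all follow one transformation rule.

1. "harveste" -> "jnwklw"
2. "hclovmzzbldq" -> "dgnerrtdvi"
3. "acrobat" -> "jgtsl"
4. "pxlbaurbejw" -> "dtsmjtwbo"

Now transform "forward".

josjv

The transformation: delete the first 2 characters, then shift every letter 8 places backward in the alphabet (wrapping around).
"forward" → "rward" → "josjv".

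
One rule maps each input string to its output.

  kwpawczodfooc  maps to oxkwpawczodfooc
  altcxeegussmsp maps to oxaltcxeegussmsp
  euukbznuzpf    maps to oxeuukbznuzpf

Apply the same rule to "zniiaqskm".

oxzniiaqskm

Looking at the pairs, the operation is to prepend "ox".
So "zniiaqskm" becomes "oxzniiaqskm".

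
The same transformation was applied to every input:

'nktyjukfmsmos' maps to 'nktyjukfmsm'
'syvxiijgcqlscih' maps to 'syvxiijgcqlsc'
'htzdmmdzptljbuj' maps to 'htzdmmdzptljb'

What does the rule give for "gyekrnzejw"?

The transformation: delete the last 2 characters.
"gyekrnzejw" → "gyekrnze".

gyekrnze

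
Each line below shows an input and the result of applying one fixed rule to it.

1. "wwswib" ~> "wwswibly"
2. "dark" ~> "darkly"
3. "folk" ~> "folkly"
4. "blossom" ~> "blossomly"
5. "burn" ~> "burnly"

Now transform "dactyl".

What's happening: append "ly".
"dactyl" → "dactylly".

dactylly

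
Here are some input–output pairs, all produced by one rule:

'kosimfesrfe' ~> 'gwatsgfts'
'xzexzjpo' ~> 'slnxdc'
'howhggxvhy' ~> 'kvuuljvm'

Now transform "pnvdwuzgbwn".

jrkinupkb

What's happening: shift every letter 12 places backward in the alphabet (wrapping around), then delete the first 2 characters.
Starting from "pnvdwuzgbwn": after the first operation, "dbjrkinupkb"; after the second, "jrkinupkb".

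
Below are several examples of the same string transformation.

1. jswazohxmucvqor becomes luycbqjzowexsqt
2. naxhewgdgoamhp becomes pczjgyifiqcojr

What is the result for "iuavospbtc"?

kwcxqurdve

The pattern: shift every letter 2 places forward in the alphabet (wrapping around).
So "iuavospbtc" becomes "kwcxqurdve".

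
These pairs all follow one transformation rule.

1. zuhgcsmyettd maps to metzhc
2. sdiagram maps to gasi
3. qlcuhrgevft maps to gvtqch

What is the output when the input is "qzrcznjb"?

zjqr

What's happening: keep every other character starting from the first (positions 1st, 3rd, 5th, ...), then swap the front and back halves of the string.
Starting from "qzrcznjb": after the first operation, "qrzj"; after the second, "zjqr".
(Check on "zuhgcsmyettd": → "zhcmet" → "metzhc" ✓)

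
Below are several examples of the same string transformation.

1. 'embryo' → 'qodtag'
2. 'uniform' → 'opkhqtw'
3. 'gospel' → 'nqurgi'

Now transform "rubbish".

The pattern: swap the first and last characters, then shift every letter 2 places forward in the alphabet (wrapping around).
Starting from "rubbish": after the first operation, "hubbisr"; after the second, "jwddkut".
(Check on "uniform": → "mniforu" → "opkhqtw" ✓)

jwddkut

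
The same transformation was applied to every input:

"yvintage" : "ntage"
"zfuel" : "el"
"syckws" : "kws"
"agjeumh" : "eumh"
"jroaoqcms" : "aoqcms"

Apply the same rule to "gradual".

dual

The rule is to delete the first 3 characters.
"gradual" → "dual".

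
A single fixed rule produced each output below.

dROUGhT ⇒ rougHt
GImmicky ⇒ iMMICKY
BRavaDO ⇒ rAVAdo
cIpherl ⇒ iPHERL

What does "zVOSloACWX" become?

vosLOacwx

Each output is the input with this applied: delete the first character, then flip the case of every letter.
"zVOSloACWX" → "VOSloACWX" → "vosLOacwx".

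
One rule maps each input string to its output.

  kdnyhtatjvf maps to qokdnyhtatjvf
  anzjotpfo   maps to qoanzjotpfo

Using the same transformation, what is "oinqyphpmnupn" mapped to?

qooinqyphpmnupn

The rule is to prepend "qo".
On "oinqyphpmnupn" that produces "qooinqyphpmnupn".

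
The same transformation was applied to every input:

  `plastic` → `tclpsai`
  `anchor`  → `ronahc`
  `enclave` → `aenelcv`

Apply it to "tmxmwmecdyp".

Each output is the input with this applied: swap each adjacent pair of characters (1↔2, 3↔4, ...), then move the last 2 characters to the front (rotate right by 2).
For "tmxmwmecdyp", step one produces "mtmxmwceydp"; step two turns that into "dpmtmxmwcey".

dpmtmxmwcey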